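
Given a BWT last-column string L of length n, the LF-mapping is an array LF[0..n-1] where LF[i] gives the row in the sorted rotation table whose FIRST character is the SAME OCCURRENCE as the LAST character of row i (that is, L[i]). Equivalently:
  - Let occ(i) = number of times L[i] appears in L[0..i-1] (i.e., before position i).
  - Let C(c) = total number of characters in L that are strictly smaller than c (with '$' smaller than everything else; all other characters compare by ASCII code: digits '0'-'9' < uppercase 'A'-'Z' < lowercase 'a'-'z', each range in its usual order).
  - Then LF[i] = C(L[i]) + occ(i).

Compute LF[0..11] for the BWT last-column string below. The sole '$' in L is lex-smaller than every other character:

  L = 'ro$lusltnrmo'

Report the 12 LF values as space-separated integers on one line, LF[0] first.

Char counts: '$':1, 'l':2, 'm':1, 'n':1, 'o':2, 'r':2, 's':1, 't':1, 'u':1
C (first-col start): C('$')=0, C('l')=1, C('m')=3, C('n')=4, C('o')=5, C('r')=7, C('s')=9, C('t')=10, C('u')=11
L[0]='r': occ=0, LF[0]=C('r')+0=7+0=7
L[1]='o': occ=0, LF[1]=C('o')+0=5+0=5
L[2]='$': occ=0, LF[2]=C('$')+0=0+0=0
L[3]='l': occ=0, LF[3]=C('l')+0=1+0=1
L[4]='u': occ=0, LF[4]=C('u')+0=11+0=11
L[5]='s': occ=0, LF[5]=C('s')+0=9+0=9
L[6]='l': occ=1, LF[6]=C('l')+1=1+1=2
L[7]='t': occ=0, LF[7]=C('t')+0=10+0=10
L[8]='n': occ=0, LF[8]=C('n')+0=4+0=4
L[9]='r': occ=1, LF[9]=C('r')+1=7+1=8
L[10]='m': occ=0, LF[10]=C('m')+0=3+0=3
L[11]='o': occ=1, LF[11]=C('o')+1=5+1=6

Answer: 7 5 0 1 11 9 2 10 4 8 3 6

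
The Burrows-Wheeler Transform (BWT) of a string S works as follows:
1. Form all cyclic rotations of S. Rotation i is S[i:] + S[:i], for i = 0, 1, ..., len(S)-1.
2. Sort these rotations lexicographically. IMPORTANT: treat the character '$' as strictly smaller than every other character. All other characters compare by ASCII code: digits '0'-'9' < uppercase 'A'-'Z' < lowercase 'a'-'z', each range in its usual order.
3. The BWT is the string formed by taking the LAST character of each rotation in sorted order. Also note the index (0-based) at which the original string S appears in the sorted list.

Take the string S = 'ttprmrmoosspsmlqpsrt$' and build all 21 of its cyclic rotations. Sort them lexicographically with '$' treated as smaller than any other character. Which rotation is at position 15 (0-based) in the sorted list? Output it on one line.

Answer: spsmlqpsrt$ttprmrmoos

Derivation:
All 21 rotations (rotation i = S[i:]+S[:i]):
  rot[0] = ttprmrmoosspsmlqpsrt$
  rot[1] = tprmrmoosspsmlqpsrt$t
  rot[2] = prmrmoosspsmlqpsrt$tt
  rot[3] = rmrmoosspsmlqpsrt$ttp
  rot[4] = mrmoosspsmlqpsrt$ttpr
  rot[5] = rmoosspsmlqpsrt$ttprm
  rot[6] = moosspsmlqpsrt$ttprmr
  rot[7] = oosspsmlqpsrt$ttprmrm
  rot[8] = osspsmlqpsrt$ttprmrmo
  rot[9] = sspsmlqpsrt$ttprmrmoo
  rot[10] = spsmlqpsrt$ttprmrmoos
  rot[11] = psmlqpsrt$ttprmrmooss
  rot[12] = smlqpsrt$ttprmrmoossp
  rot[13] = mlqpsrt$ttprmrmoossps
  rot[14] = lqpsrt$ttprmrmoosspsm
  rot[15] = qpsrt$ttprmrmoosspsml
  rot[16] = psrt$ttprmrmoosspsmlq
  rot[17] = srt$ttprmrmoosspsmlqp
  rot[18] = rt$ttprmrmoosspsmlqps
  rot[19] = t$ttprmrmoosspsmlqpsr
  rot[20] = $ttprmrmoosspsmlqpsrt
Sorted (with $ < everything):
  sorted[0] = $ttprmrmoosspsmlqpsrt
  sorted[1] = lqpsrt$ttprmrmoosspsm
  sorted[2] = mlqpsrt$ttprmrmoossps
  sorted[3] = moosspsmlqpsrt$ttprmr
  sorted[4] = mrmoosspsmlqpsrt$ttpr
  sorted[5] = oosspsmlqpsrt$ttprmrm
  sorted[6] = osspsmlqpsrt$ttprmrmo
  sorted[7] = prmrmoosspsmlqpsrt$tt
  sorted[8] = psmlqpsrt$ttprmrmooss
  sorted[9] = psrt$ttprmrmoosspsmlq
  sorted[10] = qpsrt$ttprmrmoosspsml
  sorted[11] = rmoosspsmlqpsrt$ttprm
  sorted[12] = rmrmoosspsmlqpsrt$ttp
  sorted[13] = rt$ttprmrmoosspsmlqps
  sorted[14] = smlqpsrt$ttprmrmoossp
  sorted[15] = spsmlqpsrt$ttprmrmoos
  sorted[16] = srt$ttprmrmoosspsmlqp
  sorted[17] = sspsmlqpsrt$ttprmrmoo
  sorted[18] = t$ttprmrmoosspsmlqpsr
  sorted[19] = tprmrmoosspsmlqpsrt$t
  sorted[20] = ttprmrmoosspsmlqpsrt$
sorted[15] = spsmlqpsrt$ttprmrmoos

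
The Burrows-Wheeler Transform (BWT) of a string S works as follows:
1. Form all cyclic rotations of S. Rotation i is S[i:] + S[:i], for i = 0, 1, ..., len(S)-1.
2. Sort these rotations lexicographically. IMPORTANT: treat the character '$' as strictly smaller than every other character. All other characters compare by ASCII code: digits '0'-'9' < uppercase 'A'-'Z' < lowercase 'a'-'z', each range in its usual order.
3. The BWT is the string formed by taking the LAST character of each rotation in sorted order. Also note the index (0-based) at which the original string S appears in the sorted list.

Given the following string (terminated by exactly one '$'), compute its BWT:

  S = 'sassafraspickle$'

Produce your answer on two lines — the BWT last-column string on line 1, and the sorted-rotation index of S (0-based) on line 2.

All 16 rotations (rotation i = S[i:]+S[:i]):
  rot[0] = sassafraspickle$
  rot[1] = assafraspickle$s
  rot[2] = ssafraspickle$sa
  rot[3] = safraspickle$sas
  rot[4] = afraspickle$sass
  rot[5] = fraspickle$sassa
  rot[6] = raspickle$sassaf
  rot[7] = aspickle$sassafr
  rot[8] = spickle$sassafra
  rot[9] = pickle$sassafras
  rot[10] = ickle$sassafrasp
  rot[11] = ckle$sassafraspi
  rot[12] = kle$sassafraspic
  rot[13] = le$sassafraspick
  rot[14] = e$sassafraspickl
  rot[15] = $sassafraspickle
Sorted (with $ < everything):
  sorted[0] = $sassafraspickle  (last char: 'e')
  sorted[1] = afraspickle$sass  (last char: 's')
  sorted[2] = aspickle$sassafr  (last char: 'r')
  sorted[3] = assafraspickle$s  (last char: 's')
  sorted[4] = ckle$sassafraspi  (last char: 'i')
  sorted[5] = e$sassafraspickl  (last char: 'l')
  sorted[6] = fraspickle$sassa  (last char: 'a')
  sorted[7] = ickle$sassafrasp  (last char: 'p')
  sorted[8] = kle$sassafraspic  (last char: 'c')
  sorted[9] = le$sassafraspick  (last char: 'k')
  sorted[10] = pickle$sassafras  (last char: 's')
  sorted[11] = raspickle$sassaf  (last char: 'f')
  sorted[12] = safraspickle$sas  (last char: 's')
  sorted[13] = sassafraspickle$  (last char: '$')
  sorted[14] = spickle$sassafra  (last char: 'a')
  sorted[15] = ssafraspickle$sa  (last char: 'a')
Last column: esrsilapcksfs$aa
Original string S is at sorted index 13

Answer: esrsilapcksfs$aa
13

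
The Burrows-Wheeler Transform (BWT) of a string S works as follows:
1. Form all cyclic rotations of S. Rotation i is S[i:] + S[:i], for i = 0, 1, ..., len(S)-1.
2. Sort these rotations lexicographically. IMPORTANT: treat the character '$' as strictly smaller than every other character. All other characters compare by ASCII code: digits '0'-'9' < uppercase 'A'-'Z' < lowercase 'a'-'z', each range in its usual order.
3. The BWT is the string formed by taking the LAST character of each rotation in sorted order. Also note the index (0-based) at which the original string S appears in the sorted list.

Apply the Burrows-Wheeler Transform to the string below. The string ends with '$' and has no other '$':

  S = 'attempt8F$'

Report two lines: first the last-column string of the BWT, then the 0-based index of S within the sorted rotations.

All 10 rotations (rotation i = S[i:]+S[:i]):
  rot[0] = attempt8F$
  rot[1] = ttempt8F$a
  rot[2] = tempt8F$at
  rot[3] = empt8F$att
  rot[4] = mpt8F$atte
  rot[5] = pt8F$attem
  rot[6] = t8F$attemp
  rot[7] = 8F$attempt
  rot[8] = F$attempt8
  rot[9] = $attempt8F
Sorted (with $ < everything):
  sorted[0] = $attempt8F  (last char: 'F')
  sorted[1] = 8F$attempt  (last char: 't')
  sorted[2] = F$attempt8  (last char: '8')
  sorted[3] = attempt8F$  (last char: '$')
  sorted[4] = empt8F$att  (last char: 't')
  sorted[5] = mpt8F$atte  (last char: 'e')
  sorted[6] = pt8F$attem  (last char: 'm')
  sorted[7] = t8F$attemp  (last char: 'p')
  sorted[8] = tempt8F$at  (last char: 't')
  sorted[9] = ttempt8F$a  (last char: 'a')
Last column: Ft8$tempta
Original string S is at sorted index 3

Answer: Ft8$tempta
3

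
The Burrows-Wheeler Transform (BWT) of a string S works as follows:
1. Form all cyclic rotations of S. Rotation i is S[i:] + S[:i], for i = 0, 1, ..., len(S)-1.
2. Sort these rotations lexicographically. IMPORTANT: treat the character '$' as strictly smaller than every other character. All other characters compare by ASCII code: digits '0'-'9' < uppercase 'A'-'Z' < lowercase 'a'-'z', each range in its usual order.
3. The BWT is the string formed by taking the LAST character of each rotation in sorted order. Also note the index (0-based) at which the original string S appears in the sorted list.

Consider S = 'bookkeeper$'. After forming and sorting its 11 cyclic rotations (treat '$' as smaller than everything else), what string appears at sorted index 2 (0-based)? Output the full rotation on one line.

All 11 rotations (rotation i = S[i:]+S[:i]):
  rot[0] = bookkeeper$
  rot[1] = ookkeeper$b
  rot[2] = okkeeper$bo
  rot[3] = kkeeper$boo
  rot[4] = keeper$book
  rot[5] = eeper$bookk
  rot[6] = eper$bookke
  rot[7] = per$bookkee
  rot[8] = er$bookkeep
  rot[9] = r$bookkeepe
  rot[10] = $bookkeeper
Sorted (with $ < everything):
  sorted[0] = $bookkeeper
  sorted[1] = bookkeeper$
  sorted[2] = eeper$bookk
  sorted[3] = eper$bookke
  sorted[4] = er$bookkeep
  sorted[5] = keeper$book
  sorted[6] = kkeeper$boo
  sorted[7] = okkeeper$bo
  sorted[8] = ookkeeper$b
  sorted[9] = per$bookkee
  sorted[10] = r$bookkeepe
sorted[2] = eeper$bookk

Answer: eeper$bookk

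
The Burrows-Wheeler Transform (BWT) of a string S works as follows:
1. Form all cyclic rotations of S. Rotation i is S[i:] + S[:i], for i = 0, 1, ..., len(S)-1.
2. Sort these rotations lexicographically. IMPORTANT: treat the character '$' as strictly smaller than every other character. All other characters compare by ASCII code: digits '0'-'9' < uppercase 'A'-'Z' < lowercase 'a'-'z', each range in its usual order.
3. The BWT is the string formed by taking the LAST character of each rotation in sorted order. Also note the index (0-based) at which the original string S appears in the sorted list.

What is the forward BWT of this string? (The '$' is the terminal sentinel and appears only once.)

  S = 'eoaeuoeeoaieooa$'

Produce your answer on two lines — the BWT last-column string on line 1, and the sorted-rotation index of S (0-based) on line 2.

Answer: aoooo$eiaaoeeuee
5

Derivation:
All 16 rotations (rotation i = S[i:]+S[:i]):
  rot[0] = eoaeuoeeoaieooa$
  rot[1] = oaeuoeeoaieooa$e
  rot[2] = aeuoeeoaieooa$eo
  rot[3] = euoeeoaieooa$eoa
  rot[4] = uoeeoaieooa$eoae
  rot[5] = oeeoaieooa$eoaeu
  rot[6] = eeoaieooa$eoaeuo
  rot[7] = eoaieooa$eoaeuoe
  rot[8] = oaieooa$eoaeuoee
  rot[9] = aieooa$eoaeuoeeo
  rot[10] = ieooa$eoaeuoeeoa
  rot[11] = eooa$eoaeuoeeoai
  rot[12] = ooa$eoaeuoeeoaie
  rot[13] = oa$eoaeuoeeoaieo
  rot[14] = a$eoaeuoeeoaieoo
  rot[15] = $eoaeuoeeoaieooa
Sorted (with $ < everything):
  sorted[0] = $eoaeuoeeoaieooa  (last char: 'a')
  sorted[1] = a$eoaeuoeeoaieoo  (last char: 'o')
  sorted[2] = aeuoeeoaieooa$eo  (last char: 'o')
  sorted[3] = aieooa$eoaeuoeeo  (last char: 'o')
  sorted[4] = eeoaieooa$eoaeuo  (last char: 'o')
  sorted[5] = eoaeuoeeoaieooa$  (last char: '$')
  sorted[6] = eoaieooa$eoaeuoe  (last char: 'e')
  sorted[7] = eooa$eoaeuoeeoai  (last char: 'i')
  sorted[8] = euoeeoaieooa$eoa  (last char: 'a')
  sorted[9] = ieooa$eoaeuoeeoa  (last char: 'a')
  sorted[10] = oa$eoaeuoeeoaieo  (last char: 'o')
  sorted[11] = oaeuoeeoaieooa$e  (last char: 'e')
  sorted[12] = oaieooa$eoaeuoee  (last char: 'e')
  sorted[13] = oeeoaieooa$eoaeu  (last char: 'u')
  sorted[14] = ooa$eoaeuoeeoaie  (last char: 'e')
  sorted[15] = uoeeoaieooa$eoae  (last char: 'e')
Last column: aoooo$eiaaoeeuee
Original string S is at sorted index 5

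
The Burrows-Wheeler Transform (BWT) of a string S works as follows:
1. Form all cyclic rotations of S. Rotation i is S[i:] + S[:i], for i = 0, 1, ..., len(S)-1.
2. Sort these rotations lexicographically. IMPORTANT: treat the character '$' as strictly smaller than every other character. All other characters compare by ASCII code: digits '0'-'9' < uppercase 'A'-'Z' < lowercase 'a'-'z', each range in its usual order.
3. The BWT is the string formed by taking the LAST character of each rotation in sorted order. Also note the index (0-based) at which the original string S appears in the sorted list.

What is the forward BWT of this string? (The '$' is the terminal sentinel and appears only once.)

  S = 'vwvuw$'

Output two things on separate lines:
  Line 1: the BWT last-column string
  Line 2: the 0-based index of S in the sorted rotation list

Answer: wvw$uv
3

Derivation:
All 6 rotations (rotation i = S[i:]+S[:i]):
  rot[0] = vwvuw$
  rot[1] = wvuw$v
  rot[2] = vuw$vw
  rot[3] = uw$vwv
  rot[4] = w$vwvu
  rot[5] = $vwvuw
Sorted (with $ < everything):
  sorted[0] = $vwvuw  (last char: 'w')
  sorted[1] = uw$vwv  (last char: 'v')
  sorted[2] = vuw$vw  (last char: 'w')
  sorted[3] = vwvuw$  (last char: '$')
  sorted[4] = w$vwvu  (last char: 'u')
  sorted[5] = wvuw$v  (last char: 'v')
Last column: wvw$uv
Original string S is at sorted index 3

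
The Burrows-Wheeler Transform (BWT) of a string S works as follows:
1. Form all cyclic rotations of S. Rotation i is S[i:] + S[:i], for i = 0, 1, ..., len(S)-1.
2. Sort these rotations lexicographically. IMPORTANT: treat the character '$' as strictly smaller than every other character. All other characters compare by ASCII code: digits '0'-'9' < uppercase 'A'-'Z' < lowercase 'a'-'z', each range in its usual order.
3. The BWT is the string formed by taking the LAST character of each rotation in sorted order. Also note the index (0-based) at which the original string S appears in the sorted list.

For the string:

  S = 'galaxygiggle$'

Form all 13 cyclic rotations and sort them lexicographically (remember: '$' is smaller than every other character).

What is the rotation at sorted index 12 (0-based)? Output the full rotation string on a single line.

Answer: ygiggle$galax

Derivation:
All 13 rotations (rotation i = S[i:]+S[:i]):
  rot[0] = galaxygiggle$
  rot[1] = alaxygiggle$g
  rot[2] = laxygiggle$ga
  rot[3] = axygiggle$gal
  rot[4] = xygiggle$gala
  rot[5] = ygiggle$galax
  rot[6] = giggle$galaxy
  rot[7] = iggle$galaxyg
  rot[8] = ggle$galaxygi
  rot[9] = gle$galaxygig
  rot[10] = le$galaxygigg
  rot[11] = e$galaxygiggl
  rot[12] = $galaxygiggle
Sorted (with $ < everything):
  sorted[0] = $galaxygiggle
  sorted[1] = alaxygiggle$g
  sorted[2] = axygiggle$gal
  sorted[3] = e$galaxygiggl
  sorted[4] = galaxygiggle$
  sorted[5] = ggle$galaxygi
  sorted[6] = giggle$galaxy
  sorted[7] = gle$galaxygig
  sorted[8] = iggle$galaxyg
  sorted[9] = laxygiggle$ga
  sorted[10] = le$galaxygigg
  sorted[11] = xygiggle$gala
  sorted[12] = ygiggle$galax
sorted[12] = ygiggle$galax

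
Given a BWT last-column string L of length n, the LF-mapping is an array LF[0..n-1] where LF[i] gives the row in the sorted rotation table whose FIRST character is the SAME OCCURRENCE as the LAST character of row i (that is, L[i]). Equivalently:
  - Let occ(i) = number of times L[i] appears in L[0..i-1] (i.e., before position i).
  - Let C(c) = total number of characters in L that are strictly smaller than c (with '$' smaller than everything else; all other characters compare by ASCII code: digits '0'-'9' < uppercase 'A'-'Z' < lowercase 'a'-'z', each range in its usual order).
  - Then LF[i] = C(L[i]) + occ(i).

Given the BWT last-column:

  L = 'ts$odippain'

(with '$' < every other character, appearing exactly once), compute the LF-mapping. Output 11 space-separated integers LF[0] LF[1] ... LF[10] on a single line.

Char counts: '$':1, 'a':1, 'd':1, 'i':2, 'n':1, 'o':1, 'p':2, 's':1, 't':1
C (first-col start): C('$')=0, C('a')=1, C('d')=2, C('i')=3, C('n')=5, C('o')=6, C('p')=7, C('s')=9, C('t')=10
L[0]='t': occ=0, LF[0]=C('t')+0=10+0=10
L[1]='s': occ=0, LF[1]=C('s')+0=9+0=9
L[2]='$': occ=0, LF[2]=C('$')+0=0+0=0
L[3]='o': occ=0, LF[3]=C('o')+0=6+0=6
L[4]='d': occ=0, LF[4]=C('d')+0=2+0=2
L[5]='i': occ=0, LF[5]=C('i')+0=3+0=3
L[6]='p': occ=0, LF[6]=C('p')+0=7+0=7
L[7]='p': occ=1, LF[7]=C('p')+1=7+1=8
L[8]='a': occ=0, LF[8]=C('a')+0=1+0=1
L[9]='i': occ=1, LF[9]=C('i')+1=3+1=4
L[10]='n': occ=0, LF[10]=C('n')+0=5+0=5

Answer: 10 9 0 6 2 3 7 8 1 4 5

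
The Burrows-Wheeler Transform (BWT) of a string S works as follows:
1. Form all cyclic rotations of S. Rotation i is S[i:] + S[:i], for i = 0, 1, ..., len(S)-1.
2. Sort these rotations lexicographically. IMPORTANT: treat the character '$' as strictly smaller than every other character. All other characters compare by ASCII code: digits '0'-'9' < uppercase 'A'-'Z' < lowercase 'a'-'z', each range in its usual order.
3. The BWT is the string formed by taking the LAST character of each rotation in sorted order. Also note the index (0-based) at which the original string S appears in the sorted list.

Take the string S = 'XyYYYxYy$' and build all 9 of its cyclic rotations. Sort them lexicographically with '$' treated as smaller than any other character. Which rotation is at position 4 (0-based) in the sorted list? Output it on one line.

Answer: YxYy$XyYY

Derivation:
All 9 rotations (rotation i = S[i:]+S[:i]):
  rot[0] = XyYYYxYy$
  rot[1] = yYYYxYy$X
  rot[2] = YYYxYy$Xy
  rot[3] = YYxYy$XyY
  rot[4] = YxYy$XyYY
  rot[5] = xYy$XyYYY
  rot[6] = Yy$XyYYYx
  rot[7] = y$XyYYYxY
  rot[8] = $XyYYYxYy
Sorted (with $ < everything):
  sorted[0] = $XyYYYxYy
  sorted[1] = XyYYYxYy$
  sorted[2] = YYYxYy$Xy
  sorted[3] = YYxYy$XyY
  sorted[4] = YxYy$XyYY
  sorted[5] = Yy$XyYYYx
  sorted[6] = xYy$XyYYY
  sorted[7] = y$XyYYYxY
  sorted[8] = yYYYxYy$X
sorted[4] = YxYy$XyYY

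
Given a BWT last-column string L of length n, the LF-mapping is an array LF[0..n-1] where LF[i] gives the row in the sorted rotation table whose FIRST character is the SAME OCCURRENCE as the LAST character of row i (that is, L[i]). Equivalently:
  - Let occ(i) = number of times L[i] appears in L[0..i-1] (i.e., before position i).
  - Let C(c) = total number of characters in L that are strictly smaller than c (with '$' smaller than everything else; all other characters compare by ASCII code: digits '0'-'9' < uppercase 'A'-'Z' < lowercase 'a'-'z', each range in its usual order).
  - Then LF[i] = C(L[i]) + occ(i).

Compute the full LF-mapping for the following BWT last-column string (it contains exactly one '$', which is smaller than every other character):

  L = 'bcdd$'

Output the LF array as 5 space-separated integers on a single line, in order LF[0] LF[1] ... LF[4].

Char counts: '$':1, 'b':1, 'c':1, 'd':2
C (first-col start): C('$')=0, C('b')=1, C('c')=2, C('d')=3
L[0]='b': occ=0, LF[0]=C('b')+0=1+0=1
L[1]='c': occ=0, LF[1]=C('c')+0=2+0=2
L[2]='d': occ=0, LF[2]=C('d')+0=3+0=3
L[3]='d': occ=1, LF[3]=C('d')+1=3+1=4
L[4]='$': occ=0, LF[4]=C('$')+0=0+0=0

Answer: 1 2 3 4 0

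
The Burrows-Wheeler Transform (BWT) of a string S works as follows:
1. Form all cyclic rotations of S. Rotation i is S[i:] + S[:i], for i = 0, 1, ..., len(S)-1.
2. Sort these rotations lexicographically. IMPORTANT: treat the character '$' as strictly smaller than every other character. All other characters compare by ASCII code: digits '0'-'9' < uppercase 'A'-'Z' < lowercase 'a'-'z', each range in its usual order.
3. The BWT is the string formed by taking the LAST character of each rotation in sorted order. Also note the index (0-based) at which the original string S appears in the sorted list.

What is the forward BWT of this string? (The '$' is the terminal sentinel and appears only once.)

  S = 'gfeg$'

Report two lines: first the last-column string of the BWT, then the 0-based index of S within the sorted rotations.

All 5 rotations (rotation i = S[i:]+S[:i]):
  rot[0] = gfeg$
  rot[1] = feg$g
  rot[2] = eg$gf
  rot[3] = g$gfe
  rot[4] = $gfeg
Sorted (with $ < everything):
  sorted[0] = $gfeg  (last char: 'g')
  sorted[1] = eg$gf  (last char: 'f')
  sorted[2] = feg$g  (last char: 'g')
  sorted[3] = g$gfe  (last char: 'e')
  sorted[4] = gfeg$  (last char: '$')
Last column: gfge$
Original string S is at sorted index 4

Answer: gfge$
4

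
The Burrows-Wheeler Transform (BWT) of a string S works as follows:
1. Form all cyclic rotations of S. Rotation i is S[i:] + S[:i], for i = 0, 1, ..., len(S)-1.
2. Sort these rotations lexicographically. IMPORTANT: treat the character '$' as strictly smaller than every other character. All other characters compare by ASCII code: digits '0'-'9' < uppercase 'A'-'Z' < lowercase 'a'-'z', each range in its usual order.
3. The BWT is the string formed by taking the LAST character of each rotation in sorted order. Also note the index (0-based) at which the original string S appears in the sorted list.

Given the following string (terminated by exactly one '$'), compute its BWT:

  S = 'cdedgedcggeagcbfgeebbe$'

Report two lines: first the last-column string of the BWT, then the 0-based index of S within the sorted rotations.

Answer: eeebcg$decebgegdgbagdfc
6

Derivation:
All 23 rotations (rotation i = S[i:]+S[:i]):
  rot[0] = cdedgedcggeagcbfgeebbe$
  rot[1] = dedgedcggeagcbfgeebbe$c
  rot[2] = edgedcggeagcbfgeebbe$cd
  rot[3] = dgedcggeagcbfgeebbe$cde
  rot[4] = gedcggeagcbfgeebbe$cded
  rot[5] = edcggeagcbfgeebbe$cdedg
  rot[6] = dcggeagcbfgeebbe$cdedge
  rot[7] = cggeagcbfgeebbe$cdedged
  rot[8] = ggeagcbfgeebbe$cdedgedc
  rot[9] = geagcbfgeebbe$cdedgedcg
  rot[10] = eagcbfgeebbe$cdedgedcgg
  rot[11] = agcbfgeebbe$cdedgedcgge
  rot[12] = gcbfgeebbe$cdedgedcggea
  rot[13] = cbfgeebbe$cdedgedcggeag
  rot[14] = bfgeebbe$cdedgedcggeagc
  rot[15] = fgeebbe$cdedgedcggeagcb
  rot[16] = geebbe$cdedgedcggeagcbf
  rot[17] = eebbe$cdedgedcggeagcbfg
  rot[18] = ebbe$cdedgedcggeagcbfge
  rot[19] = bbe$cdedgedcggeagcbfgee
  rot[20] = be$cdedgedcggeagcbfgeeb
  rot[21] = e$cdedgedcggeagcbfgeebb
  rot[22] = $cdedgedcggeagcbfgeebbe
Sorted (with $ < everything):
  sorted[0] = $cdedgedcggeagcbfgeebbe  (last char: 'e')
  sorted[1] = agcbfgeebbe$cdedgedcgge  (last char: 'e')
  sorted[2] = bbe$cdedgedcggeagcbfgee  (last char: 'e')
  sorted[3] = be$cdedgedcggeagcbfgeeb  (last char: 'b')
  sorted[4] = bfgeebbe$cdedgedcggeagc  (last char: 'c')
  sorted[5] = cbfgeebbe$cdedgedcggeag  (last char: 'g')
  sorted[6] = cdedgedcggeagcbfgeebbe$  (last char: '$')
  sorted[7] = cggeagcbfgeebbe$cdedged  (last char: 'd')
  sorted[8] = dcggeagcbfgeebbe$cdedge  (last char: 'e')
  sorted[9] = dedgedcggeagcbfgeebbe$c  (last char: 'c')
  sorted[10] = dgedcggeagcbfgeebbe$cde  (last char: 'e')
  sorted[11] = e$cdedgedcggeagcbfgeebb  (last char: 'b')
  sorted[12] = eagcbfgeebbe$cdedgedcgg  (last char: 'g')
  sorted[13] = ebbe$cdedgedcggeagcbfge  (last char: 'e')
  sorted[14] = edcggeagcbfgeebbe$cdedg  (last char: 'g')
  sorted[15] = edgedcggeagcbfgeebbe$cd  (last char: 'd')
  sorted[16] = eebbe$cdedgedcggeagcbfg  (last char: 'g')
  sorted[17] = fgeebbe$cdedgedcggeagcb  (last char: 'b')
  sorted[18] = gcbfgeebbe$cdedgedcggea  (last char: 'a')
  sorted[19] = geagcbfgeebbe$cdedgedcg  (last char: 'g')
  sorted[20] = gedcggeagcbfgeebbe$cded  (last char: 'd')
  sorted[21] = geebbe$cdedgedcggeagcbf  (last char: 'f')
  sorted[22] = ggeagcbfgeebbe$cdedgedc  (last char: 'c')
Last column: eeebcg$decebgegdgbagdfc
Original string S is at sorted index 6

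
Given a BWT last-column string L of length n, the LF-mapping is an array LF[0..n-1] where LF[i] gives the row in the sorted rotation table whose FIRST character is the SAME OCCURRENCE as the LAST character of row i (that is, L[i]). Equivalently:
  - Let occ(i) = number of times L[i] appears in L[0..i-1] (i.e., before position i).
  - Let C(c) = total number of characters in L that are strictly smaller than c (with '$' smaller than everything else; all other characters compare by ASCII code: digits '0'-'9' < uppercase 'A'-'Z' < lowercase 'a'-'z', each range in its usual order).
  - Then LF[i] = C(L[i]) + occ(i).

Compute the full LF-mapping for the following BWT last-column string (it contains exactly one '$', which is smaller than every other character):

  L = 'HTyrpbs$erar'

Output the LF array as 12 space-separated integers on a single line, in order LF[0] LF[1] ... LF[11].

Char counts: '$':1, 'H':1, 'T':1, 'a':1, 'b':1, 'e':1, 'p':1, 'r':3, 's':1, 'y':1
C (first-col start): C('$')=0, C('H')=1, C('T')=2, C('a')=3, C('b')=4, C('e')=5, C('p')=6, C('r')=7, C('s')=10, C('y')=11
L[0]='H': occ=0, LF[0]=C('H')+0=1+0=1
L[1]='T': occ=0, LF[1]=C('T')+0=2+0=2
L[2]='y': occ=0, LF[2]=C('y')+0=11+0=11
L[3]='r': occ=0, LF[3]=C('r')+0=7+0=7
L[4]='p': occ=0, LF[4]=C('p')+0=6+0=6
L[5]='b': occ=0, LF[5]=C('b')+0=4+0=4
L[6]='s': occ=0, LF[6]=C('s')+0=10+0=10
L[7]='$': occ=0, LF[7]=C('$')+0=0+0=0
L[8]='e': occ=0, LF[8]=C('e')+0=5+0=5
L[9]='r': occ=1, LF[9]=C('r')+1=7+1=8
L[10]='a': occ=0, LF[10]=C('a')+0=3+0=3
L[11]='r': occ=2, LF[11]=C('r')+2=7+2=9

Answer: 1 2 11 7 6 4 10 0 5 8 3 9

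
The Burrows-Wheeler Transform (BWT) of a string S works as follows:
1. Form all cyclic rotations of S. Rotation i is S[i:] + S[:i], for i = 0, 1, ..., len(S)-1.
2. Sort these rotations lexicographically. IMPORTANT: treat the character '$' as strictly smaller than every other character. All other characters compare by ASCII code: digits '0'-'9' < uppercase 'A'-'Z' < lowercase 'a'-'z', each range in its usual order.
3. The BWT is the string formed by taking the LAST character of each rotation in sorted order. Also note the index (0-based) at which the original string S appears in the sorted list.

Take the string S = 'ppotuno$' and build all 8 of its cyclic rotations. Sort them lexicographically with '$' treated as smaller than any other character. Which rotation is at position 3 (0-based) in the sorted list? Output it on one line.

Answer: otuno$pp

Derivation:
All 8 rotations (rotation i = S[i:]+S[:i]):
  rot[0] = ppotuno$
  rot[1] = potuno$p
  rot[2] = otuno$pp
  rot[3] = tuno$ppo
  rot[4] = uno$ppot
  rot[5] = no$ppotu
  rot[6] = o$ppotun
  rot[7] = $ppotuno
Sorted (with $ < everything):
  sorted[0] = $ppotuno
  sorted[1] = no$ppotu
  sorted[2] = o$ppotun
  sorted[3] = otuno$pp
  sorted[4] = potuno$p
  sorted[5] = ppotuno$
  sorted[6] = tuno$ppo
  sorted[7] = uno$ppot
sorted[3] = otuno$pp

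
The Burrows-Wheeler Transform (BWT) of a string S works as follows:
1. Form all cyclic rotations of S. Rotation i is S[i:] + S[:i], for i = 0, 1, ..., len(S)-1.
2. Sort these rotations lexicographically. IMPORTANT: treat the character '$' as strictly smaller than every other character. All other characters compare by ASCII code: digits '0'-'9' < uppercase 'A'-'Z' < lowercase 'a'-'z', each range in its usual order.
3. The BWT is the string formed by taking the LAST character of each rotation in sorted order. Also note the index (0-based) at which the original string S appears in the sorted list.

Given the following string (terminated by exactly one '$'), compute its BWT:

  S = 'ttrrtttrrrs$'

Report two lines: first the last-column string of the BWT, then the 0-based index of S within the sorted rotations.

All 12 rotations (rotation i = S[i:]+S[:i]):
  rot[0] = ttrrtttrrrs$
  rot[1] = trrtttrrrs$t
  rot[2] = rrtttrrrs$tt
  rot[3] = rtttrrrs$ttr
  rot[4] = tttrrrs$ttrr
  rot[5] = ttrrrs$ttrrt
  rot[6] = trrrs$ttrrtt
  rot[7] = rrrs$ttrrttt
  rot[8] = rrs$ttrrtttr
  rot[9] = rs$ttrrtttrr
  rot[10] = s$ttrrtttrrr
  rot[11] = $ttrrtttrrrs
Sorted (with $ < everything):
  sorted[0] = $ttrrtttrrrs  (last char: 's')
  sorted[1] = rrrs$ttrrttt  (last char: 't')
  sorted[2] = rrs$ttrrtttr  (last char: 'r')
  sorted[3] = rrtttrrrs$tt  (last char: 't')
  sorted[4] = rs$ttrrtttrr  (last char: 'r')
  sorted[5] = rtttrrrs$ttr  (last char: 'r')
  sorted[6] = s$ttrrtttrrr  (last char: 'r')
  sorted[7] = trrrs$ttrrtt  (last char: 't')
  sorted[8] = trrtttrrrs$t  (last char: 't')
  sorted[9] = ttrrrs$ttrrt  (last char: 't')
  sorted[10] = ttrrtttrrrs$  (last char: '$')
  sorted[11] = tttrrrs$ttrr  (last char: 'r')
Last column: strtrrrttt$r
Original string S is at sorted index 10

Answer: strtrrrttt$r
10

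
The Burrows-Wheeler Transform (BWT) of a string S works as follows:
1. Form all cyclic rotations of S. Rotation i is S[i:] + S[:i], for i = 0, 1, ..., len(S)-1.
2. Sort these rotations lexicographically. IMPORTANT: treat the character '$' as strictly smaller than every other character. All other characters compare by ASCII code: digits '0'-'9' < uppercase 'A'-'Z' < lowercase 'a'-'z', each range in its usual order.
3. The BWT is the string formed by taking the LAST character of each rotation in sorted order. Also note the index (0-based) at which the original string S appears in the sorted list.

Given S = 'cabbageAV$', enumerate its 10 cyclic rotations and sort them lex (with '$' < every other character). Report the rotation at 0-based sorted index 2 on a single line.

Answer: V$cabbageA

Derivation:
All 10 rotations (rotation i = S[i:]+S[:i]):
  rot[0] = cabbageAV$
  rot[1] = abbageAV$c
  rot[2] = bbageAV$ca
  rot[3] = bageAV$cab
  rot[4] = ageAV$cabb
  rot[5] = geAV$cabba
  rot[6] = eAV$cabbag
  rot[7] = AV$cabbage
  rot[8] = V$cabbageA
  rot[9] = $cabbageAV
Sorted (with $ < everything):
  sorted[0] = $cabbageAV
  sorted[1] = AV$cabbage
  sorted[2] = V$cabbageA
  sorted[3] = abbageAV$c
  sorted[4] = ageAV$cabb
  sorted[5] = bageAV$cab
  sorted[6] = bbageAV$ca
  sorted[7] = cabbageAV$
  sorted[8] = eAV$cabbag
  sorted[9] = geAV$cabba
sorted[2] = V$cabbageA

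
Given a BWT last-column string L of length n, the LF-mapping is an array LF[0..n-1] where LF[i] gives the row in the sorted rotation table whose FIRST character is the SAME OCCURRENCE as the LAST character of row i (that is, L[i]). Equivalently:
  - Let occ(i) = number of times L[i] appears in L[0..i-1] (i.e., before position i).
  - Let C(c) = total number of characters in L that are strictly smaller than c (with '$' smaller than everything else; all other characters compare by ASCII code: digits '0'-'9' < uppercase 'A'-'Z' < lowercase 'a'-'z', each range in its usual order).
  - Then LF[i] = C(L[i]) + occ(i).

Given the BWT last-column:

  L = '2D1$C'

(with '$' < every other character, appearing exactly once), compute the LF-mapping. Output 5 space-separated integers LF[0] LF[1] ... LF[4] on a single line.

Char counts: '$':1, '1':1, '2':1, 'C':1, 'D':1
C (first-col start): C('$')=0, C('1')=1, C('2')=2, C('C')=3, C('D')=4
L[0]='2': occ=0, LF[0]=C('2')+0=2+0=2
L[1]='D': occ=0, LF[1]=C('D')+0=4+0=4
L[2]='1': occ=0, LF[2]=C('1')+0=1+0=1
L[3]='$': occ=0, LF[3]=C('$')+0=0+0=0
L[4]='C': occ=0, LF[4]=C('C')+0=3+0=3

Answer: 2 4 1 0 3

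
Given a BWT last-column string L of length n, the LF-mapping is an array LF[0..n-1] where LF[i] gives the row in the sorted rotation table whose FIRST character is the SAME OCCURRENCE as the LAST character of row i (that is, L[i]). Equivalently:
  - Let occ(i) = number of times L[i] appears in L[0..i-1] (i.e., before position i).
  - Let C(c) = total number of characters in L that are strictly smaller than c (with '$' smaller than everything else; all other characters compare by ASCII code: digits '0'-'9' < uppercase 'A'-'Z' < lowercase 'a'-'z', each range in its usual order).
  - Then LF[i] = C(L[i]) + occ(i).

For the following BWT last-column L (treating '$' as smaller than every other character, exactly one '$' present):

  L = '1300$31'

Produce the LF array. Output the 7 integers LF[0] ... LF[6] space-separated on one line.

Char counts: '$':1, '0':2, '1':2, '3':2
C (first-col start): C('$')=0, C('0')=1, C('1')=3, C('3')=5
L[0]='1': occ=0, LF[0]=C('1')+0=3+0=3
L[1]='3': occ=0, LF[1]=C('3')+0=5+0=5
L[2]='0': occ=0, LF[2]=C('0')+0=1+0=1
L[3]='0': occ=1, LF[3]=C('0')+1=1+1=2
L[4]='$': occ=0, LF[4]=C('$')+0=0+0=0
L[5]='3': occ=1, LF[5]=C('3')+1=5+1=6
L[6]='1': occ=1, LF[6]=C('1')+1=3+1=4

Answer: 3 5 1 2 0 6 4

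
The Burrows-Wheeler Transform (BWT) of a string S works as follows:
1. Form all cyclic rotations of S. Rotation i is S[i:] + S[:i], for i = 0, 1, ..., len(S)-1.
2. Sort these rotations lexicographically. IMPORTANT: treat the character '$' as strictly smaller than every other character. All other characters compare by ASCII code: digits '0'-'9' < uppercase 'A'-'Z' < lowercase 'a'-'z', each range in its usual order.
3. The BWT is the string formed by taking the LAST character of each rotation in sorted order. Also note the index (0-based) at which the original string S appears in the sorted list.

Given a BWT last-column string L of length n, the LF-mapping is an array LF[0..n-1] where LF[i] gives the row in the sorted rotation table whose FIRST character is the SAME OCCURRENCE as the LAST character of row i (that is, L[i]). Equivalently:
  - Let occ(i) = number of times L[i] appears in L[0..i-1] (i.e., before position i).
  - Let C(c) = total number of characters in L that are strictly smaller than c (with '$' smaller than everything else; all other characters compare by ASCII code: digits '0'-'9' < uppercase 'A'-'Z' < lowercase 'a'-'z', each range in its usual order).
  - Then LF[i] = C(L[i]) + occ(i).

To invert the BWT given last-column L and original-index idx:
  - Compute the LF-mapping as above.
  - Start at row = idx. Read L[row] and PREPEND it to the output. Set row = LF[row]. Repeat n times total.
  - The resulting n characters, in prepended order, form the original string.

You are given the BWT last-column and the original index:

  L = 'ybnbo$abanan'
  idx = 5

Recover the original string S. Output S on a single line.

Answer: baobabnanny$

Derivation:
LF mapping: 11 4 7 5 10 0 1 6 2 8 3 9
Walk LF starting at row 5, prepending L[row]:
  step 1: row=5, L[5]='$', prepend. Next row=LF[5]=0
  step 2: row=0, L[0]='y', prepend. Next row=LF[0]=11
  step 3: row=11, L[11]='n', prepend. Next row=LF[11]=9
  step 4: row=9, L[9]='n', prepend. Next row=LF[9]=8
  step 5: row=8, L[8]='a', prepend. Next row=LF[8]=2
  step 6: row=2, L[2]='n', prepend. Next row=LF[2]=7
  step 7: row=7, L[7]='b', prepend. Next row=LF[7]=6
  step 8: row=6, L[6]='a', prepend. Next row=LF[6]=1
  step 9: row=1, L[1]='b', prepend. Next row=LF[1]=4
  step 10: row=4, L[4]='o', prepend. Next row=LF[4]=10
  step 11: row=10, L[10]='a', prepend. Next row=LF[10]=3
  step 12: row=3, L[3]='b', prepend. Next row=LF[3]=5
Reversed output: baobabnanny$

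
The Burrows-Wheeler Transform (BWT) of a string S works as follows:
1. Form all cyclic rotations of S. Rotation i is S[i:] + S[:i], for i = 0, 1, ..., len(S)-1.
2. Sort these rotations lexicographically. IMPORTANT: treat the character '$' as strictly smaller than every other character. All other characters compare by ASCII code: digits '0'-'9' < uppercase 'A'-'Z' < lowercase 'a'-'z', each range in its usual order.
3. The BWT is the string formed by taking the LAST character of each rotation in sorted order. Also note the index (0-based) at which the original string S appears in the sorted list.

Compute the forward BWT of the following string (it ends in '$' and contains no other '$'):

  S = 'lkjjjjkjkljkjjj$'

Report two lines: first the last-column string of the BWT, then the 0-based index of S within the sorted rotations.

Answer: jjjkkjjljkjljjk$
15

Derivation:
All 16 rotations (rotation i = S[i:]+S[:i]):
  rot[0] = lkjjjjkjkljkjjj$
  rot[1] = kjjjjkjkljkjjj$l
  rot[2] = jjjjkjkljkjjj$lk
  rot[3] = jjjkjkljkjjj$lkj
  rot[4] = jjkjkljkjjj$lkjj
  rot[5] = jkjkljkjjj$lkjjj
  rot[6] = kjkljkjjj$lkjjjj
  rot[7] = jkljkjjj$lkjjjjk
  rot[8] = kljkjjj$lkjjjjkj
  rot[9] = ljkjjj$lkjjjjkjk
  rot[10] = jkjjj$lkjjjjkjkl
  rot[11] = kjjj$lkjjjjkjklj
  rot[12] = jjj$lkjjjjkjkljk
  rot[13] = jj$lkjjjjkjkljkj
  rot[14] = j$lkjjjjkjkljkjj
  rot[15] = $lkjjjjkjkljkjjj
Sorted (with $ < everything):
  sorted[0] = $lkjjjjkjkljkjjj  (last char: 'j')
  sorted[1] = j$lkjjjjkjkljkjj  (last char: 'j')
  sorted[2] = jj$lkjjjjkjkljkj  (last char: 'j')
  sorted[3] = jjj$lkjjjjkjkljk  (last char: 'k')
  sorted[4] = jjjjkjkljkjjj$lk  (last char: 'k')
  sorted[5] = jjjkjkljkjjj$lkj  (last char: 'j')
  sorted[6] = jjkjkljkjjj$lkjj  (last char: 'j')
  sorted[7] = jkjjj$lkjjjjkjkl  (last char: 'l')
  sorted[8] = jkjkljkjjj$lkjjj  (last char: 'j')
  sorted[9] = jkljkjjj$lkjjjjk  (last char: 'k')
  sorted[10] = kjjj$lkjjjjkjklj  (last char: 'j')
  sorted[11] = kjjjjkjkljkjjj$l  (last char: 'l')
  sorted[12] = kjkljkjjj$lkjjjj  (last char: 'j')
  sorted[13] = kljkjjj$lkjjjjkj  (last char: 'j')
  sorted[14] = ljkjjj$lkjjjjkjk  (last char: 'k')
  sorted[15] = lkjjjjkjkljkjjj$  (last char: '$')
Last column: jjjkkjjljkjljjk$
Original string S is at sorted index 15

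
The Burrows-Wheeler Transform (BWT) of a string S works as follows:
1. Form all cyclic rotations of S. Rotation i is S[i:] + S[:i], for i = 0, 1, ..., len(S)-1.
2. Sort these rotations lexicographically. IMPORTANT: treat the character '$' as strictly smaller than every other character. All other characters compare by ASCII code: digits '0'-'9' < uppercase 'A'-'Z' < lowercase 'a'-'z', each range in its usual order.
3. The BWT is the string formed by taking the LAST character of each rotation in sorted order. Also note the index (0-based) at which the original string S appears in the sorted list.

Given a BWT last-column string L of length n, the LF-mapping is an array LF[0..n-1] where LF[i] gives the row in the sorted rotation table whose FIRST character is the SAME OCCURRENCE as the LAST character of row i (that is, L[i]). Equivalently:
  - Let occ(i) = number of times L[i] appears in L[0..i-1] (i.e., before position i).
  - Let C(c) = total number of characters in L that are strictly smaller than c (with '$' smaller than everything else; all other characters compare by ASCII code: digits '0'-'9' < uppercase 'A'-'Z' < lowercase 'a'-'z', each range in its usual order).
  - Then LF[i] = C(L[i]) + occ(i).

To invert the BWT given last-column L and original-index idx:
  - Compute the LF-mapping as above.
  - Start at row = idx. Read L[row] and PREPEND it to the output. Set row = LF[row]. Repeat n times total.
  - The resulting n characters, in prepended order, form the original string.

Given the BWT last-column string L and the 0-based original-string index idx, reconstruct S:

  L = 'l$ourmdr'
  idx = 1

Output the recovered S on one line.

Answer: drumrol$

Derivation:
LF mapping: 2 0 4 7 5 3 1 6
Walk LF starting at row 1, prepending L[row]:
  step 1: row=1, L[1]='$', prepend. Next row=LF[1]=0
  step 2: row=0, L[0]='l', prepend. Next row=LF[0]=2
  step 3: row=2, L[2]='o', prepend. Next row=LF[2]=4
  step 4: row=4, L[4]='r', prepend. Next row=LF[4]=5
  step 5: row=5, L[5]='m', prepend. Next row=LF[5]=3
  step 6: row=3, L[3]='u', prepend. Next row=LF[3]=7
  step 7: row=7, L[7]='r', prepend. Next row=LF[7]=6
  step 8: row=6, L[6]='d', prepend. Next row=LF[6]=1
Reversed output: drumrol$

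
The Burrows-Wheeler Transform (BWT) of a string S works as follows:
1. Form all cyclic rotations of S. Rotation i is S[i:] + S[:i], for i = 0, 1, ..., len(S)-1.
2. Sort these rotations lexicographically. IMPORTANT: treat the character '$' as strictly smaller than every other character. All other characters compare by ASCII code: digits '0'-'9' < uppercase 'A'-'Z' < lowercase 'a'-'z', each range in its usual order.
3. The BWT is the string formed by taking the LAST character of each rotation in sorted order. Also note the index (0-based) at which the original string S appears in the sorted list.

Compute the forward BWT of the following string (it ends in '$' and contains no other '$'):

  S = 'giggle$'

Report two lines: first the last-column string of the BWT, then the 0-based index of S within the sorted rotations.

All 7 rotations (rotation i = S[i:]+S[:i]):
  rot[0] = giggle$
  rot[1] = iggle$g
  rot[2] = ggle$gi
  rot[3] = gle$gig
  rot[4] = le$gigg
  rot[5] = e$giggl
  rot[6] = $giggle
Sorted (with $ < everything):
  sorted[0] = $giggle  (last char: 'e')
  sorted[1] = e$giggl  (last char: 'l')
  sorted[2] = ggle$gi  (last char: 'i')
  sorted[3] = giggle$  (last char: '$')
  sorted[4] = gle$gig  (last char: 'g')
  sorted[5] = iggle$g  (last char: 'g')
  sorted[6] = le$gigg  (last char: 'g')
Last column: eli$ggg
Original string S is at sorted index 3

Answer: eli$ggg
3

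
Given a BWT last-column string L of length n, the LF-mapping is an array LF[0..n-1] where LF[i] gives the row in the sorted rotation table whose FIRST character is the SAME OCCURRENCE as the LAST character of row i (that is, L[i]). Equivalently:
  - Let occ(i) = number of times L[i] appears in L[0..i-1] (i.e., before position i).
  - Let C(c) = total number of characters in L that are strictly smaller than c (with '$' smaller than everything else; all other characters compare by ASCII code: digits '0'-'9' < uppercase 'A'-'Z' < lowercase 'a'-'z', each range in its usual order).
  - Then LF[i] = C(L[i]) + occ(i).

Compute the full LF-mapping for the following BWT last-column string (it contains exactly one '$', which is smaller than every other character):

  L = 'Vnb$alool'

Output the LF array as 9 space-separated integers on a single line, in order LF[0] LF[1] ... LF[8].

Answer: 1 6 3 0 2 4 7 8 5

Derivation:
Char counts: '$':1, 'V':1, 'a':1, 'b':1, 'l':2, 'n':1, 'o':2
C (first-col start): C('$')=0, C('V')=1, C('a')=2, C('b')=3, C('l')=4, C('n')=6, C('o')=7
L[0]='V': occ=0, LF[0]=C('V')+0=1+0=1
L[1]='n': occ=0, LF[1]=C('n')+0=6+0=6
L[2]='b': occ=0, LF[2]=C('b')+0=3+0=3
L[3]='$': occ=0, LF[3]=C('$')+0=0+0=0
L[4]='a': occ=0, LF[4]=C('a')+0=2+0=2
L[5]='l': occ=0, LF[5]=C('l')+0=4+0=4
L[6]='o': occ=0, LF[6]=C('o')+0=7+0=7
L[7]='o': occ=1, LF[7]=C('o')+1=7+1=8
L[8]='l': occ=1, LF[8]=C('l')+1=4+1=5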